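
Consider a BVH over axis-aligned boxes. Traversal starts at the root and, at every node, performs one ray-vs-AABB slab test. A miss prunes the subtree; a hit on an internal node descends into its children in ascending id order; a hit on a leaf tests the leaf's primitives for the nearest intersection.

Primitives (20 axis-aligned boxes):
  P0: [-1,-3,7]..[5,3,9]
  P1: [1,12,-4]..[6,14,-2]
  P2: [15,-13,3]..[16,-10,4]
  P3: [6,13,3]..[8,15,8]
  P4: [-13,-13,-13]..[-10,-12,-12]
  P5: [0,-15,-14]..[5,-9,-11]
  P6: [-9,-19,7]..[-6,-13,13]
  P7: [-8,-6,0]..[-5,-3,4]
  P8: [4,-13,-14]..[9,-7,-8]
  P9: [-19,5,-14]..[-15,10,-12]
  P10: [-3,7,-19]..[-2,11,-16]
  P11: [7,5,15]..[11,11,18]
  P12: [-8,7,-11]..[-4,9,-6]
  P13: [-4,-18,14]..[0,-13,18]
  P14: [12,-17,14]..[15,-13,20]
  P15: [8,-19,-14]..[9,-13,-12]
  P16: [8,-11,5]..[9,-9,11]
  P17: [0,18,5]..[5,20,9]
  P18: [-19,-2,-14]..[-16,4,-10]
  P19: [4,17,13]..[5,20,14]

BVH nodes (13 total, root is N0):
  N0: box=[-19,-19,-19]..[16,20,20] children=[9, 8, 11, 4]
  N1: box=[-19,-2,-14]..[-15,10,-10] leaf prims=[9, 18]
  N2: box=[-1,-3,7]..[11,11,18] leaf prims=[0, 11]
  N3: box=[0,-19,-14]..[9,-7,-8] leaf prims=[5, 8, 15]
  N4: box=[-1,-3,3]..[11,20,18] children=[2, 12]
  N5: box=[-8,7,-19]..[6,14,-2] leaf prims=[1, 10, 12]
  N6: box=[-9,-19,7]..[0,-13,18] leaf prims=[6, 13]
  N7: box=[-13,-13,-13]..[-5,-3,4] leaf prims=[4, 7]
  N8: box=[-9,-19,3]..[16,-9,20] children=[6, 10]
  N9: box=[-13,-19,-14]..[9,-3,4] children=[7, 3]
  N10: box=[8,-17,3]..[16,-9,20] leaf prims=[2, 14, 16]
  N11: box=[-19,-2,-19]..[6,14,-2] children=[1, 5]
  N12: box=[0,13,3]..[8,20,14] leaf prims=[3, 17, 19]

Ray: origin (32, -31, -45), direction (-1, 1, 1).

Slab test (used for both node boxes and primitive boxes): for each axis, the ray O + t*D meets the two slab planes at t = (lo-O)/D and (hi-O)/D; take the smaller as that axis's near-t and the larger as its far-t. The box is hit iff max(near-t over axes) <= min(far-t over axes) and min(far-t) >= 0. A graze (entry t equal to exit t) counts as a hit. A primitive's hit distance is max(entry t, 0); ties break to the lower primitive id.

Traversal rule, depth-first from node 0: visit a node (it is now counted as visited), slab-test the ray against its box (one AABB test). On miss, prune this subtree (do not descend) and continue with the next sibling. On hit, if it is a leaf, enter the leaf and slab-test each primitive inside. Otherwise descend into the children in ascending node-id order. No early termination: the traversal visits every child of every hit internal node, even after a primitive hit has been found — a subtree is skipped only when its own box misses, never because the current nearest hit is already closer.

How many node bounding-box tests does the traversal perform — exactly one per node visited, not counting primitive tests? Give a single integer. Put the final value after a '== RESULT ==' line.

Traverse from the root:
N0 x:[16,51] y:[12,51] z:[26,65] -> hit [26,51], descend [4, 8, 9, 11]
  N4 x:[21,33] y:[28,51] z:[48,63] -> miss, prune
  N8 x:[16,41] y:[12,22] z:[48,65] -> miss, prune
  N9 x:[23,45] y:[12,28] z:[31,49] -> miss, prune
  N11 x:[26,51] y:[29,45] z:[26,43] -> hit [29,43], descend [1, 5]
    N1 x:[47,51] y:[29,41] z:[31,35] -> miss, prune
    N5 x:[26,40] y:[38,45] z:[26,43] -> hit [38,40] leaf, test {P1(miss), P10(miss), P12@t=38}

7 AABB tests over nodes [0, 4, 8, 9, 11, 1, 5]; 1 leaf entered; closest P12.

== RESULT ==
7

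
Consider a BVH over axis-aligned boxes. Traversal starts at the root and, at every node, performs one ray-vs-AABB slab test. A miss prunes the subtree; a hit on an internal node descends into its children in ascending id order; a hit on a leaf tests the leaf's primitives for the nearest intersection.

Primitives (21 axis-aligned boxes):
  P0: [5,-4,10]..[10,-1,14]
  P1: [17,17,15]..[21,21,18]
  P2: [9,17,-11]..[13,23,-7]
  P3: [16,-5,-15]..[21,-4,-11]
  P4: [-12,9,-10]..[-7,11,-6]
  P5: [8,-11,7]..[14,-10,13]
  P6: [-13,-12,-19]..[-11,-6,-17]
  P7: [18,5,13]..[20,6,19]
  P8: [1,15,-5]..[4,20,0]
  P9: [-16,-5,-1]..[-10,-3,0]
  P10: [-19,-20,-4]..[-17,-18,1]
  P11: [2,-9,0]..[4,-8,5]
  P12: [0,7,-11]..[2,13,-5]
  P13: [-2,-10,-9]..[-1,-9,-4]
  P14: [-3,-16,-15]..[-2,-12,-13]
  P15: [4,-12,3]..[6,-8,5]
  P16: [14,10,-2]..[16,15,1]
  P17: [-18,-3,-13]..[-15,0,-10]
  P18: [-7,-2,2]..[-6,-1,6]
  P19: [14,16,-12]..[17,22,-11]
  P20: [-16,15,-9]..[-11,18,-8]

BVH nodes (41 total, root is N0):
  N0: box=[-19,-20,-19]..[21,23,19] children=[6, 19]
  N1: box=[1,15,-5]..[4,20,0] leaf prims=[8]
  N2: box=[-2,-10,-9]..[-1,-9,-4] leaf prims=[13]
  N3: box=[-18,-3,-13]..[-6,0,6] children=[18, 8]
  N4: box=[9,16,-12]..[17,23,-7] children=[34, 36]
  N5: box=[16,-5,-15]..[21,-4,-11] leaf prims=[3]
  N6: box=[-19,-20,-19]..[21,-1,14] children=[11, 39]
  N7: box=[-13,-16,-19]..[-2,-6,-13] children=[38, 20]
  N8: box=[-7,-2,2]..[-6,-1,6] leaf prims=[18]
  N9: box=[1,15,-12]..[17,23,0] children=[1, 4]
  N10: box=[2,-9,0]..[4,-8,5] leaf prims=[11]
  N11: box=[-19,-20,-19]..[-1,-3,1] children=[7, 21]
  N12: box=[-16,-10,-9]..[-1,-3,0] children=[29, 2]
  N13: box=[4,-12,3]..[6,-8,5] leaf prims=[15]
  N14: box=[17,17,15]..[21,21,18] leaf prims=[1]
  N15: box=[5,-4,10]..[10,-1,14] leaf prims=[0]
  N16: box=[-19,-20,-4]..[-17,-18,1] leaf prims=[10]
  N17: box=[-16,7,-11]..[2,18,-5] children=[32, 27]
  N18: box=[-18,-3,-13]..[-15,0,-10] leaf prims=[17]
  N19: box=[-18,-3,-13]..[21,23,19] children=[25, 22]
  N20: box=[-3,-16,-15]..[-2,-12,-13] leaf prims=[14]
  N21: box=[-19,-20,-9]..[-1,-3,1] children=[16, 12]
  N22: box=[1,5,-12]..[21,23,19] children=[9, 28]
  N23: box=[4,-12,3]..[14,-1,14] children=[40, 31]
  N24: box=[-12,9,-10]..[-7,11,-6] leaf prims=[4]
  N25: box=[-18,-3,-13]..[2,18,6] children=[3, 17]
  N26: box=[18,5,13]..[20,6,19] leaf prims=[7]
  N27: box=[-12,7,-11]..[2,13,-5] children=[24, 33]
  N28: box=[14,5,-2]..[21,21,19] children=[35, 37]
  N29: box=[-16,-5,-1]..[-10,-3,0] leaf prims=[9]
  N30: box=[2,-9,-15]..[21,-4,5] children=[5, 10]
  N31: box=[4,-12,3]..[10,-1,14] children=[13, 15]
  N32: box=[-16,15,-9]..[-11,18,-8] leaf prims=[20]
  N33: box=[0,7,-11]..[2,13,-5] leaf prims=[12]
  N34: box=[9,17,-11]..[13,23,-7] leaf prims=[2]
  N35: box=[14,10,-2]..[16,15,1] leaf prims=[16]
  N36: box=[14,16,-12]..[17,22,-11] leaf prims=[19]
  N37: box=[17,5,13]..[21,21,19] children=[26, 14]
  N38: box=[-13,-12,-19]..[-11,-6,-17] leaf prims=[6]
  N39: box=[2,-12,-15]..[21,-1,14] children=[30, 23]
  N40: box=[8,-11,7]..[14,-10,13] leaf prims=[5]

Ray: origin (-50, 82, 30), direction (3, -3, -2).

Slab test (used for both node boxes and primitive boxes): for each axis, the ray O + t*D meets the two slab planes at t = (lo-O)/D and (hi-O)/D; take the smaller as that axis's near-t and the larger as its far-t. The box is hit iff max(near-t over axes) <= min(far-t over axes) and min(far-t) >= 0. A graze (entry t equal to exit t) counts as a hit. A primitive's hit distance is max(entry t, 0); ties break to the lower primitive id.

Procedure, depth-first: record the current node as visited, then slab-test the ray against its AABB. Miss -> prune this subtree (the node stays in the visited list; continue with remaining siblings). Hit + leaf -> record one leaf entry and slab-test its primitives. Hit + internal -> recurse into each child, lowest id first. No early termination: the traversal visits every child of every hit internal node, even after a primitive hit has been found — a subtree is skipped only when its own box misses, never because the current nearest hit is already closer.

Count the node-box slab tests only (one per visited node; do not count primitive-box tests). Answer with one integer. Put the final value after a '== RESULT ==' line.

Trace the traversal:
N0 x:[31/3,71/3] y:[59/3,34] z:[11/2,49/2] -> hit [59/3,71/3], descend [6, 19]
  N6 x:[31/3,71/3] y:[83/3,34] z:[8,49/2] -> miss, prune
  N19 x:[32/3,71/3] y:[59/3,85/3] z:[11/2,43/2] -> hit [59/3,43/2], descend [22, 25]
    N22 x:[17,71/3] y:[59/3,77/3] z:[11/2,21] -> hit [59/3,21], descend [9, 28]
      N9 x:[17,67/3] y:[59/3,67/3] z:[15,21] -> hit [59/3,21], descend [1, 4]
        N1 x:[17,18] y:[62/3,67/3] z:[15,35/2] -> miss, prune
        N4 x:[59/3,67/3] y:[59/3,22] z:[37/2,21] -> hit [59/3,21], descend [34, 36]
          N34 x:[59/3,21] y:[59/3,65/3] z:[37/2,41/2] -> hit [59/3,41/2] leaf, test {P2@t=59/3}
          N36 x:[64/3,67/3] y:[20,22] z:[41/2,21] -> miss, prune
      N28 x:[64/3,71/3] y:[61/3,77/3] z:[11/2,16] -> miss, prune
    N25 x:[32/3,52/3] y:[64/3,85/3] z:[12,43/2] -> miss, prune

Summary -> nodes [0, 6, 19, 22, 9, 1, 4, 34, 36, 28, 25]; box-tests=11; leaf-entries=1; first=P2

== RESULT ==
11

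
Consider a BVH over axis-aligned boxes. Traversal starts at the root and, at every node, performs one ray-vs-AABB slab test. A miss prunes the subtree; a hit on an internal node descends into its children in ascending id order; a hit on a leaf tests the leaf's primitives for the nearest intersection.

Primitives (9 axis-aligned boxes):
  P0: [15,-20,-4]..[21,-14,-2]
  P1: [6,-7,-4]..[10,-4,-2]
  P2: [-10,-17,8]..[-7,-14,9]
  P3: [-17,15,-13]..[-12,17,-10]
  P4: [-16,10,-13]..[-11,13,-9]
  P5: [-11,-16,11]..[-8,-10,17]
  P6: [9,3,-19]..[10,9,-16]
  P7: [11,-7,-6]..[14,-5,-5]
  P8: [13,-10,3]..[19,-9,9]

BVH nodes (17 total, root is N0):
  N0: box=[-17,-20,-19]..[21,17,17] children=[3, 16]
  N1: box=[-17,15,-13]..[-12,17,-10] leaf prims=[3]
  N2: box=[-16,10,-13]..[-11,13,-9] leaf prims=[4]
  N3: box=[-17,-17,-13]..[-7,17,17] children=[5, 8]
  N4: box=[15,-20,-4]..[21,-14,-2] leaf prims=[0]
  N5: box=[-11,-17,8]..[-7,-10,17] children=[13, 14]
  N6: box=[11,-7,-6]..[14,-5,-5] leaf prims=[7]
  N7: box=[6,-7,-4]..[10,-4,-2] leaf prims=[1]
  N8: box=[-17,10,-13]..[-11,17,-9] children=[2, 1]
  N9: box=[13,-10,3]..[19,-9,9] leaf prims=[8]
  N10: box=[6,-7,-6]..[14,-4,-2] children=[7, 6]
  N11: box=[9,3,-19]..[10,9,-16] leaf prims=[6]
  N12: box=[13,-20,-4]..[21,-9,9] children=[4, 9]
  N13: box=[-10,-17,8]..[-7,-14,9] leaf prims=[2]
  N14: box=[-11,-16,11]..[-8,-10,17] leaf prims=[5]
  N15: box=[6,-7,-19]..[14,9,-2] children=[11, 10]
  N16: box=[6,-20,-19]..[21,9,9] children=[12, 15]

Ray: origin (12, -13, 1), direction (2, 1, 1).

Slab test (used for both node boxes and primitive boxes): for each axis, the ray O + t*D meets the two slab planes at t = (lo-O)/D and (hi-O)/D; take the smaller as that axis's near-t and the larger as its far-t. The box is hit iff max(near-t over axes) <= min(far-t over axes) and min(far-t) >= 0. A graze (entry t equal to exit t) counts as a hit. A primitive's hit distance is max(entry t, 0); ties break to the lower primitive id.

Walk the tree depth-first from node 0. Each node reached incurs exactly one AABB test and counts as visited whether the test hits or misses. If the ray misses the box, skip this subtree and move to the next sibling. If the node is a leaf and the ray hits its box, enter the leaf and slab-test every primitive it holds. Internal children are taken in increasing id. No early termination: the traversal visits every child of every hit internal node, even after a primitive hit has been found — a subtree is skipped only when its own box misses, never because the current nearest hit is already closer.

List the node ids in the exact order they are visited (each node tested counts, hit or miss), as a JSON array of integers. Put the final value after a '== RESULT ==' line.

Traverse from the root:
N0 x:[-29/2,9/2] y:[-7,30] z:[-20,16] -> hit [-7,9/2], descend [3, 16]
  N3 x:[-29/2,-19/2] y:[-4,30] z:[-14,16] -> miss, prune
  N16 x:[-3,9/2] y:[-7,22] z:[-20,8] -> hit [-3,9/2], descend [12, 15]
    N12 x:[1/2,9/2] y:[-7,4] z:[-5,8] -> hit [1/2,4], descend [4, 9]
      N4 x:[3/2,9/2] y:[-7,-1] z:[-5,-3] -> miss, prune
      N9 x:[1/2,7/2] y:[3,4] z:[2,8] -> hit [3,7/2] leaf, test {P8@t=3}
    N15 x:[-3,1] y:[6,22] z:[-20,-3] -> miss, prune

Summary -> nodes [0, 3, 16, 12, 4, 9, 15]; box-tests=7; leaf-entries=1; first=P8

== RESULT ==
[0, 3, 16, 12, 4, 9, 15]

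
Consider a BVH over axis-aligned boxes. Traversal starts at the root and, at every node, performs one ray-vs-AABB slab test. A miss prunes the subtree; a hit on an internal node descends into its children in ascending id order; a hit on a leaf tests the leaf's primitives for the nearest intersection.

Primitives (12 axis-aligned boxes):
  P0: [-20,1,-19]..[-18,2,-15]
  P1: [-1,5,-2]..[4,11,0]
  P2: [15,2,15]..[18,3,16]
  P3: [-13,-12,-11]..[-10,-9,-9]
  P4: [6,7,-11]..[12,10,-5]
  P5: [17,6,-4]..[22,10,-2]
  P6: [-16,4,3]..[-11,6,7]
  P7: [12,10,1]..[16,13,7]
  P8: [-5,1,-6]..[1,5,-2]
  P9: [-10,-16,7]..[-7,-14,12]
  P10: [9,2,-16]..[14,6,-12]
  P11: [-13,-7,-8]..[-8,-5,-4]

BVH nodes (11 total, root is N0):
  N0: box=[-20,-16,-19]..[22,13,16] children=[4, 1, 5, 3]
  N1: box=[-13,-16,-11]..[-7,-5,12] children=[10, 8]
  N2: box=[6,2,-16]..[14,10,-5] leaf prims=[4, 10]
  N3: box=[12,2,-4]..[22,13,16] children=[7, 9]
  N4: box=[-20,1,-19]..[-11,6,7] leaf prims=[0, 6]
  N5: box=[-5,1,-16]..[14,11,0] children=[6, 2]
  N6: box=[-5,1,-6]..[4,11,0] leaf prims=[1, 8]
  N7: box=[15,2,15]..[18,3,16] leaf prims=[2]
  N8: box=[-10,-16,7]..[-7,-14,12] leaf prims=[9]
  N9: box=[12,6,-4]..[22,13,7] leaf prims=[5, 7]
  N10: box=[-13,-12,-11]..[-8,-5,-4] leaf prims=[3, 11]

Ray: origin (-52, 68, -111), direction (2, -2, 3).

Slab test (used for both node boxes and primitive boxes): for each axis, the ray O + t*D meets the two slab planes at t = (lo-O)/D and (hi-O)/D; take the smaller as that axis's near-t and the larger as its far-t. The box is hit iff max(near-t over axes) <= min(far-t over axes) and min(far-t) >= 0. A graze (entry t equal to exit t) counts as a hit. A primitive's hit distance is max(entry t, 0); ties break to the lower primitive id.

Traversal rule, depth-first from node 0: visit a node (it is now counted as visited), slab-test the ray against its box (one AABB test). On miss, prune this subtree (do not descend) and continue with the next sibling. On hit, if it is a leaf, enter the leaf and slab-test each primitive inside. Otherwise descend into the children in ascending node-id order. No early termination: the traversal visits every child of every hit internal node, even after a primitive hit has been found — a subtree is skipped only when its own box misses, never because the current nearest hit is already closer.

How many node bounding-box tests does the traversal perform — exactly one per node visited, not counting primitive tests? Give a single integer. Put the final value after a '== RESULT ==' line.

Traverse from the root:
N0 x:[16,37] y:[55/2,42] z:[92/3,127/3] -> hit [92/3,37], descend [1, 3, 4, 5]
  N1 x:[39/2,45/2] y:[73/2,42] z:[100/3,41] -> miss, prune
  N3 x:[32,37] y:[55/2,33] z:[107/3,127/3] -> miss, prune
  N4 x:[16,41/2] y:[31,67/2] z:[92/3,118/3] -> miss, prune
  N5 x:[47/2,33] y:[57/2,67/2] z:[95/3,37] -> hit [95/3,33], descend [2, 6]
    N2 x:[29,33] y:[29,33] z:[95/3,106/3] -> hit [95/3,33] leaf, test {P4(miss), P10@t=95/3}
    N6 x:[47/2,28] y:[57/2,67/2] z:[35,37] -> miss, prune

Summary -> nodes [0, 1, 3, 4, 5, 2, 6]; box-tests=7; leaf-entries=1; first=P10

== RESULT ==
7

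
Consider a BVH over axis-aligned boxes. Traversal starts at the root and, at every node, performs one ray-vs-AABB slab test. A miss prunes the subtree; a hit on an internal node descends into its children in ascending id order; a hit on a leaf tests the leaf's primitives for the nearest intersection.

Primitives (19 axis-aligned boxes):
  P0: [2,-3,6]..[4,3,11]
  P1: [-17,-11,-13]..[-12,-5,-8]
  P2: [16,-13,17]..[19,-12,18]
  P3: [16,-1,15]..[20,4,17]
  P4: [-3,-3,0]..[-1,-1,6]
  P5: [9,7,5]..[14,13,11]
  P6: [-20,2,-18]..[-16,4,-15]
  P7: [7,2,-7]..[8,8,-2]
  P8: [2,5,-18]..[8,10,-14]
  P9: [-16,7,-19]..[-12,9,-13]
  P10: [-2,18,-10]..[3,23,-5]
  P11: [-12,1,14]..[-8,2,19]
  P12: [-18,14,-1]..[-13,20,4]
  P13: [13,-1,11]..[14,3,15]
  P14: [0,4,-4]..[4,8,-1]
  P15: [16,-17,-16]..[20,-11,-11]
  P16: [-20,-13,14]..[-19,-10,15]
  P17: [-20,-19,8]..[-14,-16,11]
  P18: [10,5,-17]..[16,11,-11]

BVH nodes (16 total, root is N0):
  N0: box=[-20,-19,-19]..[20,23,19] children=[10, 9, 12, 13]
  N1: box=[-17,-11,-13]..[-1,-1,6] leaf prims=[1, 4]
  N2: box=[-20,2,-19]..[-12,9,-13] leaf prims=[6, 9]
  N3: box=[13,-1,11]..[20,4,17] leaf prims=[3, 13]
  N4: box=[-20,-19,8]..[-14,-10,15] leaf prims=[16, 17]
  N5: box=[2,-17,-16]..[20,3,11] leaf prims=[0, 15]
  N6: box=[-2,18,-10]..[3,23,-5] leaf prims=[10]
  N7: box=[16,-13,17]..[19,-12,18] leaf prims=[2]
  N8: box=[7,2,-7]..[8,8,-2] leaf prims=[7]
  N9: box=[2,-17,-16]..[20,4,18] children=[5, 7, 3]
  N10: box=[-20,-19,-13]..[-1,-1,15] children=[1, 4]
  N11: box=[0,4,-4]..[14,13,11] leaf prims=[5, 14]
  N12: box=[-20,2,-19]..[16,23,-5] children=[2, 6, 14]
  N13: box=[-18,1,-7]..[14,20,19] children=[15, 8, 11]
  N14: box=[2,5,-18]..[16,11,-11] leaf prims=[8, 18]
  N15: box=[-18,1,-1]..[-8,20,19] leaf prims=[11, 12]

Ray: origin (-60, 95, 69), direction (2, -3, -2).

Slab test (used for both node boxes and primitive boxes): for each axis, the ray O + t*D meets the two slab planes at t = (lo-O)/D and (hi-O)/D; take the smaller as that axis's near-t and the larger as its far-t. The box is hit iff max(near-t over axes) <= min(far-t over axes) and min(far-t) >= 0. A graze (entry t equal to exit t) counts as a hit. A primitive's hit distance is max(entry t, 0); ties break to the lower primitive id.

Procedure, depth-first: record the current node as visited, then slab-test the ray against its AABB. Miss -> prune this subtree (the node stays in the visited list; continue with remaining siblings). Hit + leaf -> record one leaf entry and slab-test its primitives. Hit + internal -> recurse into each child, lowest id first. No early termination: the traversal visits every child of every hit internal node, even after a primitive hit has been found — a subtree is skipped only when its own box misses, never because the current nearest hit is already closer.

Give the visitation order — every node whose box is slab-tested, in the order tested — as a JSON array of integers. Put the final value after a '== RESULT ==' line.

Trace the traversal:
N0 x:[20,40] y:[24,38] z:[25,44] -> hit [25,38], descend [9, 10, 12, 13]
  N9 x:[31,40] y:[91/3,112/3] z:[51/2,85/2] -> hit [31,112/3], descend [3, 5, 7]
    N3 x:[73/2,40] y:[91/3,32] z:[26,29] -> miss, prune
    N5 x:[31,40] y:[92/3,112/3] z:[29,85/2] -> hit [31,112/3] leaf, test {P0@t=31, P15(miss)}
    N7 x:[38,79/2] y:[107/3,36] z:[51/2,26] -> miss, prune
  N10 x:[20,59/2] y:[32,38] z:[27,41] -> miss, prune
  N12 x:[20,38] y:[24,31] z:[37,44] -> miss, prune
  N13 x:[21,37] y:[25,94/3] z:[25,38] -> hit [25,94/3], descend [8, 11, 15]
    N8 x:[67/2,34] y:[29,31] z:[71/2,38] -> miss, prune
    N11 x:[30,37] y:[82/3,91/3] z:[29,73/2] -> hit [30,91/3] leaf, test {P5(miss), P14(miss)}
    N15 x:[21,26] y:[25,94/3] z:[25,35] -> hit [25,26] leaf, test {P11(miss), P12(miss)}

Visited [0, 9, 3, 5, 7, 10, 12, 13, 8, 11, 15]. Tests: 11 box, 3 leaf. Nearest: P0.

== RESULT ==
[0, 9, 3, 5, 7, 10, 12, 13, 8, 11, 15]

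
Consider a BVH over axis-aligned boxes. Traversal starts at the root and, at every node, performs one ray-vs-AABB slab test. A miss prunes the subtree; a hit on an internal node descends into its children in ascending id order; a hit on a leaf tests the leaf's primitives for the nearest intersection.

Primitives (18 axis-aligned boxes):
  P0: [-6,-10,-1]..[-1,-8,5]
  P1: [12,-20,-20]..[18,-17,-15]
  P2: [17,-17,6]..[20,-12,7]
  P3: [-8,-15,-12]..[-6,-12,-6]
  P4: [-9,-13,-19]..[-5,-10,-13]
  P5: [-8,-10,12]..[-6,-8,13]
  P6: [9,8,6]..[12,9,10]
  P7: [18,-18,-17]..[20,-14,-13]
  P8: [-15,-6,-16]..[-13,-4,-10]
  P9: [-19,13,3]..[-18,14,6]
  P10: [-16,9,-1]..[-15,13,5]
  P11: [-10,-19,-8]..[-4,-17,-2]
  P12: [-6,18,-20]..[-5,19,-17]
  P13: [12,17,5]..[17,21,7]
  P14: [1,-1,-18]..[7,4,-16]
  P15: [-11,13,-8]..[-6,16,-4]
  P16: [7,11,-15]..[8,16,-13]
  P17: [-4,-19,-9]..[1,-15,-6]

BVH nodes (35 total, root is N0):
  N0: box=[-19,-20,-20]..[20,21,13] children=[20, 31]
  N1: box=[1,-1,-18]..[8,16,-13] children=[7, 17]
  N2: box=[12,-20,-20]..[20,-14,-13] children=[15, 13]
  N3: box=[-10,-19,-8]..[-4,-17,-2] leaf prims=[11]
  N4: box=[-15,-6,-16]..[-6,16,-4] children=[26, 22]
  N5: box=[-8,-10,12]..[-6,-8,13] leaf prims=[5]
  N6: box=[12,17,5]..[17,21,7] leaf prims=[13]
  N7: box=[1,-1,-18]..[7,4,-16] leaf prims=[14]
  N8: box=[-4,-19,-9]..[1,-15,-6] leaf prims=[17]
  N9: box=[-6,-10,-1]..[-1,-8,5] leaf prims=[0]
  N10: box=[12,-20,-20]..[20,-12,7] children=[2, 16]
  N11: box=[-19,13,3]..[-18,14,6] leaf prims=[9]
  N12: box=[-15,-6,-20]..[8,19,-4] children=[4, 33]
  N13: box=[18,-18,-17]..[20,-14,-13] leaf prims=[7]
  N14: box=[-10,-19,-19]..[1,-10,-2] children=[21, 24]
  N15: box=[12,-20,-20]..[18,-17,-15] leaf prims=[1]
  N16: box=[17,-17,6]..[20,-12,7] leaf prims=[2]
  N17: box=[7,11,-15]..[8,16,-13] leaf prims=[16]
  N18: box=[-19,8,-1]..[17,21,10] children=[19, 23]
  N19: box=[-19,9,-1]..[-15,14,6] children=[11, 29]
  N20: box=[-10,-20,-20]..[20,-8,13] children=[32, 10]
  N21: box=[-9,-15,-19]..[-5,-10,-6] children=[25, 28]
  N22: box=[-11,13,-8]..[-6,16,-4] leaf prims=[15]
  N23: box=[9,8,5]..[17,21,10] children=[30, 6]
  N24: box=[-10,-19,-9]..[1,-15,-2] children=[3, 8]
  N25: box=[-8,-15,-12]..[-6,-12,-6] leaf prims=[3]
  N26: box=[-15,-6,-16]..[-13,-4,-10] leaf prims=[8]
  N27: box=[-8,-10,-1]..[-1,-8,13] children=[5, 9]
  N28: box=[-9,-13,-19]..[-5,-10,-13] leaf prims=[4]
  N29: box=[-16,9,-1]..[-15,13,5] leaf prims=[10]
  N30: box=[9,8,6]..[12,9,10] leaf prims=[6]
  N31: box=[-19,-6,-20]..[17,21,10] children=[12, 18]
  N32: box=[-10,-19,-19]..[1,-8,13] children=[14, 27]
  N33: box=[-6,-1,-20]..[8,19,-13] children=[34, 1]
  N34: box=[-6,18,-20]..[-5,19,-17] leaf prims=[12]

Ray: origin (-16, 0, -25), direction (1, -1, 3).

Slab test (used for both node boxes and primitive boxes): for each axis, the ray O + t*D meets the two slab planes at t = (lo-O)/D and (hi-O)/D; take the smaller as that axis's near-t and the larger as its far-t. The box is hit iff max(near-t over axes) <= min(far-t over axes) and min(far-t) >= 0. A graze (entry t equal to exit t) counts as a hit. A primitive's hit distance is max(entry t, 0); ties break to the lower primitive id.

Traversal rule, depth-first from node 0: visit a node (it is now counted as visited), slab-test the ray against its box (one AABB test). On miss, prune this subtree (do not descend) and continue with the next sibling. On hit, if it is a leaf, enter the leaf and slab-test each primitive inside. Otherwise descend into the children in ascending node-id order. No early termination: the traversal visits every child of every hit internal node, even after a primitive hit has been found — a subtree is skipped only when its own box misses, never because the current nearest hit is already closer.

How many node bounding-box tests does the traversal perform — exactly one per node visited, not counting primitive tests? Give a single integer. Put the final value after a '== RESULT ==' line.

Trace the traversal:
N0 x:[-3,36] y:[-21,20] z:[5/3,38/3] -> hit [5/3,38/3], descend [20, 31]
  N20 x:[6,36] y:[8,20] z:[5/3,38/3] -> hit [8,38/3], descend [10, 32]
    N10 x:[28,36] y:[12,20] z:[5/3,32/3] -> miss, prune
    N32 x:[6,17] y:[8,19] z:[2,38/3] -> hit [8,38/3], descend [14, 27]
      N14 x:[6,17] y:[10,19] z:[2,23/3] -> miss, prune
      N27 x:[8,15] y:[8,10] z:[8,38/3] -> hit [8,10], descend [5, 9]
        N5 x:[8,10] y:[8,10] z:[37/3,38/3] -> miss, prune
        N9 x:[10,15] y:[8,10] z:[8,10] -> hit [10,10] leaf, test {P0@t=10}
  N31 x:[-3,33] y:[-21,6] z:[5/3,35/3] -> hit [5/3,6], descend [12, 18]
    N12 x:[1,24] y:[-19,6] z:[5/3,7] -> hit [5/3,6], descend [4, 33]
      N4 x:[1,10] y:[-16,6] z:[3,7] -> hit [3,6], descend [22, 26]
        N22 x:[5,10] y:[-16,-13] z:[17/3,7] -> miss, prune
        N26 x:[1,3] y:[4,6] z:[3,5] -> miss, prune
      N33 x:[10,24] y:[-19,1] z:[5/3,4] -> miss, prune
    N18 x:[-3,33] y:[-21,-8] z:[8,35/3] -> miss, prune

order=[0, 20, 10, 32, 14, 27, 5, 9, 31, 12, 4, 22, 26, 33, 18]  |boxes|=15  |leaves|=1  hit=P0

== RESULT ==
15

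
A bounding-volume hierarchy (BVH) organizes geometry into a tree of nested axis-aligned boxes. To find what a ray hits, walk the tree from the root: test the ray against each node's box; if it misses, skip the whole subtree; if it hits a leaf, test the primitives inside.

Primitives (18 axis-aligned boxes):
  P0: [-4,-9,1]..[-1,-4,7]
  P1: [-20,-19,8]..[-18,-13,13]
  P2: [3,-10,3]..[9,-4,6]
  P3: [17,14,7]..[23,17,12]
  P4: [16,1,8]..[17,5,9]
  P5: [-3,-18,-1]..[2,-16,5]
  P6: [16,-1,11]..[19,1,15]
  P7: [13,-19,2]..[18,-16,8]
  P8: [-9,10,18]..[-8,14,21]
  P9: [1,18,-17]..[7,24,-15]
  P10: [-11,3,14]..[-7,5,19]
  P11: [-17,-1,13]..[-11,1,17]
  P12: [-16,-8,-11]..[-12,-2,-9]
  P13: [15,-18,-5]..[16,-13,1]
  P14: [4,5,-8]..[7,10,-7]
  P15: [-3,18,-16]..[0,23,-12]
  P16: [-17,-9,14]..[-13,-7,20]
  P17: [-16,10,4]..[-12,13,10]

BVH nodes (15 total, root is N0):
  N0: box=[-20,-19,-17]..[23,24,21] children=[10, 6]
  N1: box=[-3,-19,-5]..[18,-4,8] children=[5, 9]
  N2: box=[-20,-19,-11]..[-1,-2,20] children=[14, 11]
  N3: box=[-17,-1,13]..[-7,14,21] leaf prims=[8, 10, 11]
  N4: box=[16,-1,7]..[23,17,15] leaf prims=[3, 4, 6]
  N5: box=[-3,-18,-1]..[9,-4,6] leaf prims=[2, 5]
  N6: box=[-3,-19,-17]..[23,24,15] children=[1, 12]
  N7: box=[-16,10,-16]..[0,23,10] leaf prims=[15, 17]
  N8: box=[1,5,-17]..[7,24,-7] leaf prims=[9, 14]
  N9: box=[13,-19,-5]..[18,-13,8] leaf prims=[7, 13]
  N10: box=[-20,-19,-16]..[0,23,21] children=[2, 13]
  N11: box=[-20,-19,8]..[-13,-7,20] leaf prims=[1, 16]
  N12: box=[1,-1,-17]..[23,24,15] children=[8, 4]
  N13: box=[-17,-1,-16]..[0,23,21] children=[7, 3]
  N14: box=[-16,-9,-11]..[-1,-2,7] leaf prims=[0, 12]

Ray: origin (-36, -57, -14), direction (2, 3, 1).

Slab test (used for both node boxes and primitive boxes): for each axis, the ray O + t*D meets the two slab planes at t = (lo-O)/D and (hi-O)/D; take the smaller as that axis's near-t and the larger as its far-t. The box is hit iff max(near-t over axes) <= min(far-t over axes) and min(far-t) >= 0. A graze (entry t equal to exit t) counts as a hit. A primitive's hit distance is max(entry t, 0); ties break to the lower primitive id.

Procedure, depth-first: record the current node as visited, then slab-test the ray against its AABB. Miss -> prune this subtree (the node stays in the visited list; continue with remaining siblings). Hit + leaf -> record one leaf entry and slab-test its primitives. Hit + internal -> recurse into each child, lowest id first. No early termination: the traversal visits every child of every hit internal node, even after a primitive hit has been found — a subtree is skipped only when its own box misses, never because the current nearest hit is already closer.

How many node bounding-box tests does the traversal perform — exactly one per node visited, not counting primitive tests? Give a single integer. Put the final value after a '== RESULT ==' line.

Traverse from the root:
N0 x:[8,59/2] y:[38/3,27] z:[-3,35] -> hit [38/3,27], descend [6, 10]
  N6 x:[33/2,59/2] y:[38/3,27] z:[-3,29] -> hit [33/2,27], descend [1, 12]
    N1 x:[33/2,27] y:[38/3,53/3] z:[9,22] -> hit [33/2,53/3], descend [5, 9]
      N5 x:[33/2,45/2] y:[13,53/3] z:[13,20] -> hit [33/2,53/3] leaf, test {P2(miss), P5(miss)}
      N9 x:[49/2,27] y:[38/3,44/3] z:[9,22] -> miss, prune
    N12 x:[37/2,59/2] y:[56/3,27] z:[-3,29] -> hit [56/3,27], descend [4, 8]
      N4 x:[26,59/2] y:[56/3,74/3] z:[21,29] -> miss, prune
      N8 x:[37/2,43/2] y:[62/3,27] z:[-3,7] -> miss, prune
  N10 x:[8,18] y:[38/3,80/3] z:[-2,35] -> hit [38/3,18], descend [2, 13]
    N2 x:[8,35/2] y:[38/3,55/3] z:[3,34] -> hit [38/3,35/2], descend [11, 14]
      N11 x:[8,23/2] y:[38/3,50/3] z:[22,34] -> miss, prune
      N14 x:[10,35/2] y:[16,55/3] z:[3,21] -> hit [16,35/2] leaf, test {P0@t=16, P12(miss)}
    N13 x:[19/2,18] y:[56/3,80/3] z:[-2,35] -> miss, prune

Summary -> nodes [0, 6, 1, 5, 9, 12, 4, 8, 10, 2, 11, 14, 13]; box-tests=13; leaf-entries=2; first=P0

== RESULT ==
13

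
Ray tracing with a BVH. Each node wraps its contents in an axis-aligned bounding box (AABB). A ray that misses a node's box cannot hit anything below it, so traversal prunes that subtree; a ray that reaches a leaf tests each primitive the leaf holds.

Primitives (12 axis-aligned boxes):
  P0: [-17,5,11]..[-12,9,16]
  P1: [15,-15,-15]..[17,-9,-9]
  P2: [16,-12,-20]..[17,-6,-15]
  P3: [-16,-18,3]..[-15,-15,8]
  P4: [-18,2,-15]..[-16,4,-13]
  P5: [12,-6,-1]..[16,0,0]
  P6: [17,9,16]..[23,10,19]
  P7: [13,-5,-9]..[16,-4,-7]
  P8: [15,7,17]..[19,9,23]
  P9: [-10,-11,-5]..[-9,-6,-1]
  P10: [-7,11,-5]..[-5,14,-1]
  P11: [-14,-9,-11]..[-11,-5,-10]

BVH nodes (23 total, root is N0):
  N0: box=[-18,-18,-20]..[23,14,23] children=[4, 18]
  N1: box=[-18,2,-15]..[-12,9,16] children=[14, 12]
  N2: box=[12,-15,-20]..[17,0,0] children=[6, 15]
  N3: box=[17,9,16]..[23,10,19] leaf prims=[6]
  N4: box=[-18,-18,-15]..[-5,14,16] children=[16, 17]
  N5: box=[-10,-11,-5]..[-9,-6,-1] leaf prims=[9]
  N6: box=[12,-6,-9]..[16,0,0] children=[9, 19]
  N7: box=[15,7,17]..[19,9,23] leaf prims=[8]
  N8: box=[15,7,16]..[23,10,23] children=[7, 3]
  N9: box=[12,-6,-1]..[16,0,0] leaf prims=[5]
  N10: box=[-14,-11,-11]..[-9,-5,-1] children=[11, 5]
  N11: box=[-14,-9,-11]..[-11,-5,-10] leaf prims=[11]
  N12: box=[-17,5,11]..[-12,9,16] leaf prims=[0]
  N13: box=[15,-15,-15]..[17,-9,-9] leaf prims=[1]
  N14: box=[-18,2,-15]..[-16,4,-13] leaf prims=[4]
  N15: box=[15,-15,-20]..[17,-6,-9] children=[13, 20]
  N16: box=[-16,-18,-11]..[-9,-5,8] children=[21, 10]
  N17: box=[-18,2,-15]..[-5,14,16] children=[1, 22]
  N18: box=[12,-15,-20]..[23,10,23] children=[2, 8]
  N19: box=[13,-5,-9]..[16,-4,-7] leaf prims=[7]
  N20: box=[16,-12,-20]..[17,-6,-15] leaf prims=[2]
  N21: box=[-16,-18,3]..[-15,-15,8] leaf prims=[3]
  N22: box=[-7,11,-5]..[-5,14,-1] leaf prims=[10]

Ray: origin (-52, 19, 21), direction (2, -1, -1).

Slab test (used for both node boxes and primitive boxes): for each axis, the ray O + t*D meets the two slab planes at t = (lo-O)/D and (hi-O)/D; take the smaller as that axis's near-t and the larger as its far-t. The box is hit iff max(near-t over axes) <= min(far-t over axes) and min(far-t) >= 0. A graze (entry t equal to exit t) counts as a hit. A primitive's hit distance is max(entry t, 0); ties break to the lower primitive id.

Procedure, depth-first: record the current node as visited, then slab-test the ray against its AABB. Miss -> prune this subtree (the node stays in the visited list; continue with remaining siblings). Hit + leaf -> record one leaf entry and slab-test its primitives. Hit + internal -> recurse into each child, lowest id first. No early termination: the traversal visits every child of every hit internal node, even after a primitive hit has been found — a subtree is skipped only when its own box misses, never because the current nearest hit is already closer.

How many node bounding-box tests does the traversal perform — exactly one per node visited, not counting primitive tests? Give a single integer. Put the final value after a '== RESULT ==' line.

Trace the traversal:
N0 x:[17,75/2] y:[5,37] z:[-2,41] -> hit [17,37], descend [4, 18]
  N4 x:[17,47/2] y:[5,37] z:[5,36] -> hit [17,47/2], descend [16, 17]
    N16 x:[18,43/2] y:[24,37] z:[13,32] -> miss, prune
    N17 x:[17,47/2] y:[5,17] z:[5,36] -> hit [17,17], descend [1, 22]
      N1 x:[17,20] y:[10,17] z:[5,36] -> hit [17,17], descend [12, 14]
        N12 x:[35/2,20] y:[10,14] z:[5,10] -> miss, prune
        N14 x:[17,18] y:[15,17] z:[34,36] -> miss, prune
      N22 x:[45/2,47/2] y:[5,8] z:[22,26] -> miss, prune
  N18 x:[32,75/2] y:[9,34] z:[-2,41] -> hit [32,34], descend [2, 8]
    N2 x:[32,69/2] y:[19,34] z:[21,41] -> hit [32,34], descend [6, 15]
      N6 x:[32,34] y:[19,25] z:[21,30] -> miss, prune
      N15 x:[67/2,69/2] y:[25,34] z:[30,41] -> hit [67/2,34], descend [13, 20]
        N13 x:[67/2,69/2] y:[28,34] z:[30,36] -> hit [67/2,34] leaf, test {P1@t=67/2}
        N20 x:[34,69/2] y:[25,31] z:[36,41] -> miss, prune
    N8 x:[67/2,75/2] y:[9,12] z:[-2,5] -> miss, prune

Visited [0, 4, 16, 17, 1, 12, 14, 22, 18, 2, 6, 15, 13, 20, 8]. Tests: 15 box, 1 leaf. Nearest: P1.

== RESULT ==
15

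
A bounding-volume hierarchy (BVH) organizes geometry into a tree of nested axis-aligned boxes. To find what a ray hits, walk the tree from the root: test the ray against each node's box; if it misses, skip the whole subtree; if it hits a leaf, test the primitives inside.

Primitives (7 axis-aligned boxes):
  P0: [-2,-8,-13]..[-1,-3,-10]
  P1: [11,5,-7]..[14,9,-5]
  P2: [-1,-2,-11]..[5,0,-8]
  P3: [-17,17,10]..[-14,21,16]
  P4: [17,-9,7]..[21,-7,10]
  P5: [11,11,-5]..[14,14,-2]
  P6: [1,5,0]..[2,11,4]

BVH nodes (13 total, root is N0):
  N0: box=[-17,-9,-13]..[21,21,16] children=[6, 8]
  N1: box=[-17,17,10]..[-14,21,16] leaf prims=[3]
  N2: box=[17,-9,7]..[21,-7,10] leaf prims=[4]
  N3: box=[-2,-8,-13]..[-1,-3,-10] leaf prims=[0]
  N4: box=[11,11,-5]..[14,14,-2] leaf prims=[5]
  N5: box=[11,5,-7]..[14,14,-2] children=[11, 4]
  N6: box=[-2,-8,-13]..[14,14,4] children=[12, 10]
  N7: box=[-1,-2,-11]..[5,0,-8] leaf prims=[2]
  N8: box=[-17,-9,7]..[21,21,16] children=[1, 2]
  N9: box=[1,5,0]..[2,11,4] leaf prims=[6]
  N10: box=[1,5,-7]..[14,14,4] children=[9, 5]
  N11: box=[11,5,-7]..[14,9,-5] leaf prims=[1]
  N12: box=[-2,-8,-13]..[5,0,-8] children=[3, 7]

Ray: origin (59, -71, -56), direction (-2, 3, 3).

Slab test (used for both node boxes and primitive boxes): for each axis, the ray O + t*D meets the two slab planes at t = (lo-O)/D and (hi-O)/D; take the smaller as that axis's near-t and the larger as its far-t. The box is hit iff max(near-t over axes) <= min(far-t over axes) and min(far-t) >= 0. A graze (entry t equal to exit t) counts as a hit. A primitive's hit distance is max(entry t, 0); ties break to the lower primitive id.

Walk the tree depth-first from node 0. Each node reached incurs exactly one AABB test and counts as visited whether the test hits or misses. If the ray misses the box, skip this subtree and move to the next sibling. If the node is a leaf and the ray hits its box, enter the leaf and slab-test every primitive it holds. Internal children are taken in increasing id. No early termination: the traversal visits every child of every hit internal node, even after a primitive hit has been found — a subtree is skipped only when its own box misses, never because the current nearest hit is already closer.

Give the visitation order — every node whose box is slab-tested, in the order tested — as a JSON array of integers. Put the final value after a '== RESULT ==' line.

Trace the traversal:
N0 x:[19,38] y:[62/3,92/3] z:[43/3,24] -> hit [62/3,24], descend [6, 8]
  N6 x:[45/2,61/2] y:[21,85/3] z:[43/3,20] -> miss, prune
  N8 x:[19,38] y:[62/3,92/3] z:[21,24] -> hit [21,24], descend [1, 2]
    N1 x:[73/2,38] y:[88/3,92/3] z:[22,24] -> miss, prune
    N2 x:[19,21] y:[62/3,64/3] z:[21,22] -> hit [21,21] leaf, test {P4@t=21}

Summary -> nodes [0, 6, 8, 1, 2]; box-tests=5; leaf-entries=1; first=P4

== RESULT ==
[0, 6, 8, 1, 2]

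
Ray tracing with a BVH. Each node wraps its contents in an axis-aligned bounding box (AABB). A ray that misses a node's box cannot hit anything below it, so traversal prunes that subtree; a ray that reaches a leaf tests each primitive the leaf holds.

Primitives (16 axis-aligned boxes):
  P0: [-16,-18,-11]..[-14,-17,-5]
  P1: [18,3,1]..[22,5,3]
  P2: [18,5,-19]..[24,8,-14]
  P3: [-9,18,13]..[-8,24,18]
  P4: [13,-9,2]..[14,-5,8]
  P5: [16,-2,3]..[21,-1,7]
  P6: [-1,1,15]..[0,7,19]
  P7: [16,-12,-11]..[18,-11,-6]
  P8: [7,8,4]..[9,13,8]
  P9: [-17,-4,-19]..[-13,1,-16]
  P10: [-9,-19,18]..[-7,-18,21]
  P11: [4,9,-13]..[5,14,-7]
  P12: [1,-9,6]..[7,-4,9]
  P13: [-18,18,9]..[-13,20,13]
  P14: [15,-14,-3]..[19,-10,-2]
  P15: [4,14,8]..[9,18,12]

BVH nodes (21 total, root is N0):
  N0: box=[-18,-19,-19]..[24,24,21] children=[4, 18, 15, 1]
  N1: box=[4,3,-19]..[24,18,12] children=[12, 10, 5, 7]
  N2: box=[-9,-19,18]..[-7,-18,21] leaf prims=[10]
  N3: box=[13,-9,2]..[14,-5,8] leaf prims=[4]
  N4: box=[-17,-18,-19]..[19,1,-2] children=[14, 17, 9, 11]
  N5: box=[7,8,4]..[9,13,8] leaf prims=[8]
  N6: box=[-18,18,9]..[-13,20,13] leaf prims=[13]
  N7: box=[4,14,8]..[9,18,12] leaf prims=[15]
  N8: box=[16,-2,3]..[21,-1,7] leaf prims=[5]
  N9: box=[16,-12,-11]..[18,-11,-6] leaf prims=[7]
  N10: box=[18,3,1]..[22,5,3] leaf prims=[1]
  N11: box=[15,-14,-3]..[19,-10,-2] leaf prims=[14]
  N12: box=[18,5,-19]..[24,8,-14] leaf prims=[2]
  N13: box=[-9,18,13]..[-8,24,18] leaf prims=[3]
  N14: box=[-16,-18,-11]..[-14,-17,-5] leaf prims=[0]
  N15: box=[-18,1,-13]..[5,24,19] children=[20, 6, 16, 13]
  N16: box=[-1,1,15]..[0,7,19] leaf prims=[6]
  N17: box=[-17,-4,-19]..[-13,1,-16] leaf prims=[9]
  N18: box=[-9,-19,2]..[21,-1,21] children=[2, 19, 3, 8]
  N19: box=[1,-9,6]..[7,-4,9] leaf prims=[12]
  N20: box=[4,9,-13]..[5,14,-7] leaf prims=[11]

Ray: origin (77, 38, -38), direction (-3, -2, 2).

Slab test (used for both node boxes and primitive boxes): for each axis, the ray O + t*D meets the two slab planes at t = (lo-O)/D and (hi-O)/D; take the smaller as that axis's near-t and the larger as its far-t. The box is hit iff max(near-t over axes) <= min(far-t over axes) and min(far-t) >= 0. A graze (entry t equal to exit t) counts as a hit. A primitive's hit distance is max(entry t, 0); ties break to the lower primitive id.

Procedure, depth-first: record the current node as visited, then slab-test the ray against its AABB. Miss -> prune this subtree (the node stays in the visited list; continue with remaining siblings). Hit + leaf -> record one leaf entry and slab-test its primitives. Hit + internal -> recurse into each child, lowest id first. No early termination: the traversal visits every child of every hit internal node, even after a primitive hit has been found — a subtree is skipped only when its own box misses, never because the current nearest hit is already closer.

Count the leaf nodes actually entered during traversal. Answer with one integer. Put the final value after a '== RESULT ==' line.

Walk:
N0 x:[53/3,95/3] y:[7,57/2] z:[19/2,59/2] -> hit [53/3,57/2], descend [1, 4, 15, 18]
  N1 x:[53/3,73/3] y:[10,35/2] z:[19/2,25] -> miss, prune
  N4 x:[58/3,94/3] y:[37/2,28] z:[19/2,18] -> miss, prune
  N15 x:[24,95/3] y:[7,37/2] z:[25/2,57/2] -> miss, prune
  N18 x:[56/3,86/3] y:[39/2,57/2] z:[20,59/2] -> hit [20,57/2], descend [2, 3, 8, 19]
    N2 x:[28,86/3] y:[28,57/2] z:[28,59/2] -> hit [28,57/2] leaf, test {P10@t=28}
    N3 x:[21,64/3] y:[43/2,47/2] z:[20,23] -> miss, prune
    N8 x:[56/3,61/3] y:[39/2,20] z:[41/2,45/2] -> miss, prune
    N19 x:[70/3,76/3] y:[21,47/2] z:[22,47/2] -> hit [70/3,47/2] leaf, test {P12@t=70/3}

order=[0, 1, 4, 15, 18, 2, 3, 8, 19]  |boxes|=9  |leaves|=2  hit=P12

== RESULT ==
2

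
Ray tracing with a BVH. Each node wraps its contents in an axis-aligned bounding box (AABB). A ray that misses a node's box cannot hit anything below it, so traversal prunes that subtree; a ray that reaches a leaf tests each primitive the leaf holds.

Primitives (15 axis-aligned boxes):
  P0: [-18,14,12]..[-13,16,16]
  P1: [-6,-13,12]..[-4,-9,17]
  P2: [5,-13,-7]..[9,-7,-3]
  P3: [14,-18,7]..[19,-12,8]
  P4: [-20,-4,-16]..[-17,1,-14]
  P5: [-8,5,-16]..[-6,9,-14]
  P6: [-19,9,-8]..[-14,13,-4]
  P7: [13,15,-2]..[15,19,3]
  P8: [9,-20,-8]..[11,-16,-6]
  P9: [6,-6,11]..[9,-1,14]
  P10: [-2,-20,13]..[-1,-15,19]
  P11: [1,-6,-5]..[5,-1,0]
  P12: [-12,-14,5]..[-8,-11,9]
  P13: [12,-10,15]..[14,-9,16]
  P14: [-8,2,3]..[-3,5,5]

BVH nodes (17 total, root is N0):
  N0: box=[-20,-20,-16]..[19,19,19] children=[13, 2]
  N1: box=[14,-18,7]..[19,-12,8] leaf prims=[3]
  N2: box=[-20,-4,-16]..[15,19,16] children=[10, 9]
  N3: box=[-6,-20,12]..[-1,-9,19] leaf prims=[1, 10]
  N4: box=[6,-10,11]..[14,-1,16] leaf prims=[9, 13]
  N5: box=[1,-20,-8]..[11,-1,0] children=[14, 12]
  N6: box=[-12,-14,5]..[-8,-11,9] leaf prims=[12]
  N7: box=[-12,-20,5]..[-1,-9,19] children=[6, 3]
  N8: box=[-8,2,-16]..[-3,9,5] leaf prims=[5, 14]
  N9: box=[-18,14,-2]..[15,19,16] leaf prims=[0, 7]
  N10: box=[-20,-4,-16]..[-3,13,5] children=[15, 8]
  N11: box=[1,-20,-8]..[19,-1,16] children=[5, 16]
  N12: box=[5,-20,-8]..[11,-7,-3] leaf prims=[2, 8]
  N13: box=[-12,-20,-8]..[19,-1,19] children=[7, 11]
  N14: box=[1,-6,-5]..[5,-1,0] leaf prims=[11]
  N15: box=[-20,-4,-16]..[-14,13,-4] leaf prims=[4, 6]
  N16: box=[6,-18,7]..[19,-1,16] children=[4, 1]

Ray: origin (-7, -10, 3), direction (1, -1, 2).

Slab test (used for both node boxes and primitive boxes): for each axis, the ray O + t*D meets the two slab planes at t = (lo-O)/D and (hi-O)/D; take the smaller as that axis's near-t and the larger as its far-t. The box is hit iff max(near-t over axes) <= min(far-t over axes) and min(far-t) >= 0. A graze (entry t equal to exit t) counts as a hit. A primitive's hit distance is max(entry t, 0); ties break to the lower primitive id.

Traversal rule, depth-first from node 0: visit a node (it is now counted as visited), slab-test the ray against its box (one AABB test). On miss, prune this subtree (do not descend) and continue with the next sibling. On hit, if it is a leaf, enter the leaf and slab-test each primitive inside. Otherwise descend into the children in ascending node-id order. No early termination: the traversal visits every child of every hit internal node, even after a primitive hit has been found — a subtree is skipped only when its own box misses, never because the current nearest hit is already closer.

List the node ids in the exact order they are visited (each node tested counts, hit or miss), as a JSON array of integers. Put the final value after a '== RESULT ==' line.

Walk:
N0 x:[-13,26] y:[-29,10] z:[-19/2,8] -> hit [-19/2,8], descend [2, 13]
  N2 x:[-13,22] y:[-29,-6] z:[-19/2,13/2] -> miss, prune
  N13 x:[-5,26] y:[-9,10] z:[-11/2,8] -> hit [-5,8], descend [7, 11]
    N7 x:[-5,6] y:[-1,10] z:[1,8] -> hit [1,6], descend [3, 6]
      N3 x:[1,6] y:[-1,10] z:[9/2,8] -> hit [9/2,6] leaf, test {P1(miss), P10@t=5}
      N6 x:[-5,-1] y:[1,4] z:[1,3] -> miss, prune
    N11 x:[8,26] y:[-9,10] z:[-11/2,13/2] -> miss, prune

order=[0, 2, 13, 7, 3, 6, 11]  |boxes|=7  |leaves|=1  hit=P10

== RESULT ==
[0, 2, 13, 7, 3, 6, 11]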